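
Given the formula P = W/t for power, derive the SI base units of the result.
Units of each symbol in P = W/t:
  W (work): kg·m²/s²
  t (time): s  → in the denominator, contributes 1/s

Multiplying the contributions: [kg·m²/s²] · [1/s]
Adding exponents of each base unit: kg: 1, m: 2, s: -3
SI base units of power: kg·m²/s³

Answer: kg·m²/s³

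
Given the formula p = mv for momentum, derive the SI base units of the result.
Units of each symbol in p = mv:
  m (mass): kg
  v (velocity): m/s

Multiplying the contributions: [kg] · [m/s]
Adding exponents of each base unit: kg: 1, m: 1, s: -1
SI base units of momentum: kg·m/s

Answer: kg·m/s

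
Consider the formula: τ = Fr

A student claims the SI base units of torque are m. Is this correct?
Units of each symbol in τ = Fr:
  F (force): kg·m/s²
  r (lever arm): m

Multiplying the contributions: [kg·m/s²] · [m]
Adding exponents of each base unit: kg: 1, m: 2, s: -2
SI base units of torque: kg·m²/s²

The claimed units m (exponents m: 1) do not match the derived units kg·m²/s² (exponents kg: 1, m: 2, s: -2), so the claim is incorrect.

Answer: No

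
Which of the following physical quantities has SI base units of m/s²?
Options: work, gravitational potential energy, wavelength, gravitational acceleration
Checking the SI base units of each option:
  work (W = Fd): kg·m²/s²  ✗
  gravitational potential energy (U = -GMm/r): kg·m²/s²  ✗
  wavelength (λ = v/f): m  ✗
  gravitational acceleration (g = GM/r²): m/s²  ✓ matches

Only gravitational acceleration has units m/s².

Answer: gravitational acceleration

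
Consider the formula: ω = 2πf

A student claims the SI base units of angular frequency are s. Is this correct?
Units of each symbol in ω = 2πf:
  f (frequency): 1/s
  The factor 2π is dimensionless.

Multiplying the contributions: [1/s]
Adding exponents of each base unit: s: -1
SI base units of angular frequency: 1/s

The claimed units s (exponents s: 1) do not match the derived units 1/s (exponents s: -1), so the claim is incorrect.

Answer: No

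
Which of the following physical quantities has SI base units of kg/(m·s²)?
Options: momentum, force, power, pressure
Checking the SI base units of each option:
  momentum (p = mv): kg·m/s  ✗
  force (F = ma): kg·m/s²  ✗
  power (P = W/t): kg·m²/s³  ✗
  pressure (P = F/A): kg/(m·s²)  ✓ matches

Only pressure has units kg/(m·s²).

Answer: pressure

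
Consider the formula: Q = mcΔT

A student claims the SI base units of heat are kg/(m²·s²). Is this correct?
Units of each symbol in Q = mcΔT:
  m (mass): kg
  c (specific heat capacity, in J/(kg·K)): m²/(s²·K)
  ΔT (temperature change): K

Multiplying the contributions: [kg] · [m²/(s²·K)] · [K]
Adding exponents of each base unit: kg: 1, m: 2, s: -2
SI base units of heat: kg·m²/s²

The claimed units kg/(m²·s²) (exponents kg: 1, m: -2, s: -2) do not match the derived units kg·m²/s² (exponents kg: 1, m: 2, s: -2), so the claim is incorrect.

Answer: No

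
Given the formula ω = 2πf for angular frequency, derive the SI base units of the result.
Units of each symbol in ω = 2πf:
  f (frequency): 1/s
  The factor 2π is dimensionless.

Multiplying the contributions: [1/s]
Adding exponents of each base unit: s: -1
SI base units of angular frequency: 1/s

Answer: 1/s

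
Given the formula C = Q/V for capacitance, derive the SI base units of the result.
Units of each symbol in C = Q/V:
  Q (charge, in coulombs): s·A
  V (voltage, in volts): kg·m²/(s³·A)  → in the denominator, contributes s³·A/(kg·m²)

Multiplying the contributions: [s·A] · [s³·A/(kg·m²)]
Adding exponents of each base unit: kg: -1, m: -2, s: 4, A: 2
SI base units of capacitance: s⁴·A²/(kg·m²)

Answer: s⁴·A²/(kg·m²)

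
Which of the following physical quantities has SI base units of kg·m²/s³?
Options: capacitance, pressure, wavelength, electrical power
Checking the SI base units of each option:
  capacitance (C = Q/V): s⁴·A²/(kg·m²)  ✗
  pressure (P = F/A): kg/(m·s²)  ✗
  wavelength (λ = v/f): m  ✗
  electrical power (P = IV): kg·m²/s³  ✓ matches

Only electrical power has units kg·m²/s³.

Answer: electrical power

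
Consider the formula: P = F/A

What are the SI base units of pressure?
Units of each symbol in P = F/A:
  F (force): kg·m/s²
  A (area): m²  → in the denominator, contributes 1/m²

Multiplying the contributions: [kg·m/s²] · [1/m²]
Adding exponents of each base unit: kg: 1, m: -1, s: -2
SI base units of pressure: kg/(m·s²)

Answer: kg/(m·s²)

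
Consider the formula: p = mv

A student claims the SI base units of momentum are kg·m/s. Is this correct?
Units of each symbol in p = mv:
  m (mass): kg
  v (velocity): m/s

Multiplying the contributions: [kg] · [m/s]
Adding exponents of each base unit: kg: 1, m: 1, s: -1
SI base units of momentum: kg·m/s

The claimed units kg·m/s match the derived units, so the claim is correct.

Answer: Yes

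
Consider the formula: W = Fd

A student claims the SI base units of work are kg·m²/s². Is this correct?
Units of each symbol in W = Fd:
  F (force): kg·m/s²
  d (displacement): m

Multiplying the contributions: [kg·m/s²] · [m]
Adding exponents of each base unit: kg: 1, m: 2, s: -2
SI base units of work: kg·m²/s²

The claimed units kg·m²/s² match the derived units, so the claim is correct.

Answer: Yes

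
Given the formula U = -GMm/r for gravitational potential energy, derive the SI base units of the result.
Units of each symbol in U = -GMm/r:
  G (gravitational constant): m³/(kg·s²)
  M (mass): kg
  m (mass): kg
  r (distance): m  → in the denominator, contributes 1/m
  The minus sign does not affect the units.

Multiplying the contributions: [m³/(kg·s²)] · [kg] · [kg] · [1/m]
Adding exponents of each base unit: kg: 1, m: 2, s: -2
SI base units of gravitational potential energy: kg·m²/s²

Answer: kg·m²/s²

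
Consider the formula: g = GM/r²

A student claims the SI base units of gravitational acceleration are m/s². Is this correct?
Units of each symbol in g = GM/r²:
  G (gravitational constant): m³/(kg·s²)
  M (mass): kg
  r (distance): m  → to the power 2 in the denominator, contributes 1/m²

Multiplying the contributions: [m³/(kg·s²)] · [kg] · [1/m²]
Adding exponents of each base unit: m: 1, s: -2
SI base units of gravitational acceleration: m/s²

The claimed units m/s² match the derived units, so the claim is correct.

Answer: Yes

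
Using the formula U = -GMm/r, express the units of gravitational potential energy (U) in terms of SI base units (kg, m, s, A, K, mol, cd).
Units of each symbol in U = -GMm/r:
  G (gravitational constant): m³/(kg·s²)
  M (mass): kg
  m (mass): kg
  r (distance): m  → in the denominator, contributes 1/m
  The minus sign does not affect the units.

Multiplying the contributions: [m³/(kg·s²)] · [kg] · [kg] · [1/m]
Adding exponents of each base unit: kg: 1, m: 2, s: -2
SI base units of gravitational potential energy: kg·m²/s²

Answer: kg·m²/s²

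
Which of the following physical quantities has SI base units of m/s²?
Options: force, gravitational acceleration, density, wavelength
Checking the SI base units of each option:
  force (F = ma): kg·m/s²  ✗
  gravitational acceleration (g = GM/r²): m/s²  ✓ matches
  density (ρ = m/V): kg/m³  ✗
  wavelength (λ = v/f): m  ✗

Only gravitational acceleration has units m/s².

Answer: gravitational acceleration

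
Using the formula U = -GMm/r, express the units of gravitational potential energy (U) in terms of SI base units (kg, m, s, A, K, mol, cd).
Units of each symbol in U = -GMm/r:
  G (gravitational constant): m³/(kg·s²)
  M (mass): kg
  m (mass): kg
  r (distance): m  → in the denominator, contributes 1/m
  The minus sign does not affect the units.

Multiplying the contributions: [m³/(kg·s²)] · [kg] · [kg] · [1/m]
Adding exponents of each base unit: kg: 1, m: 2, s: -2
SI base units of gravitational potential energy: kg·m²/s²

Answer: kg·m²/s²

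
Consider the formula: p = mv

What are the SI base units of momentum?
Units of each symbol in p = mv:
  m (mass): kg
  v (velocity): m/s

Multiplying the contributions: [kg] · [m/s]
Adding exponents of each base unit: kg: 1, m: 1, s: -1
SI base units of momentum: kg·m/s

Answer: kg·m/s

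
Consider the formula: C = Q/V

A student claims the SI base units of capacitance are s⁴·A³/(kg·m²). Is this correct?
Units of each symbol in C = Q/V:
  Q (charge, in coulombs): s·A
  V (voltage, in volts): kg·m²/(s³·A)  → in the denominator, contributes s³·A/(kg·m²)

Multiplying the contributions: [s·A] · [s³·A/(kg·m²)]
Adding exponents of each base unit: kg: -1, m: -2, s: 4, A: 2
SI base units of capacitance: s⁴·A²/(kg·m²)

The claimed units s⁴·A³/(kg·m²) (exponents kg: -1, m: -2, s: 4, A: 3) do not match the derived units s⁴·A²/(kg·m²) (exponents kg: -1, m: -2, s: 4, A: 2), so the claim is incorrect.

Answer: No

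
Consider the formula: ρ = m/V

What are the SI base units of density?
Units of each symbol in ρ = m/V:
  m (mass): kg
  V (volume): m³  → in the denominator, contributes 1/m³

Multiplying the contributions: [kg] · [1/m³]
Adding exponents of each base unit: kg: 1, m: -3
SI base units of density: kg/m³

Answer: kg/m³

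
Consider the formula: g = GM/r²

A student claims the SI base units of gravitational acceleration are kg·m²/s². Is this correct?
Units of each symbol in g = GM/r²:
  G (gravitational constant): m³/(kg·s²)
  M (mass): kg
  r (distance): m  → to the power 2 in the denominator, contributes 1/m²

Multiplying the contributions: [m³/(kg·s²)] · [kg] · [1/m²]
Adding exponents of each base unit: m: 1, s: -2
SI base units of gravitational acceleration: m/s²

The claimed units kg·m²/s² (exponents kg: 1, m: 2, s: -2) do not match the derived units m/s² (exponents m: 1, s: -2), so the claim is incorrect.

Answer: No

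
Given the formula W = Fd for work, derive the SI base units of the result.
Units of each symbol in W = Fd:
  F (force): kg·m/s²
  d (displacement): m

Multiplying the contributions: [kg·m/s²] · [m]
Adding exponents of each base unit: kg: 1, m: 2, s: -2
SI base units of work: kg·m²/s²

Answer: kg·m²/s²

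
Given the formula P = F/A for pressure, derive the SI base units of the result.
Units of each symbol in P = F/A:
  F (force): kg·m/s²
  A (area): m²  → in the denominator, contributes 1/m²

Multiplying the contributions: [kg·m/s²] · [1/m²]
Adding exponents of each base unit: kg: 1, m: -1, s: -2
SI base units of pressure: kg/(m·s²)

Answer: kg/(m·s²)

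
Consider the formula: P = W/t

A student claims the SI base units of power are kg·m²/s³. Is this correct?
Units of each symbol in P = W/t:
  W (work): kg·m²/s²
  t (time): s  → in the denominator, contributes 1/s

Multiplying the contributions: [kg·m²/s²] · [1/s]
Adding exponents of each base unit: kg: 1, m: 2, s: -3
SI base units of power: kg·m²/s³

The claimed units kg·m²/s³ match the derived units, so the claim is correct.

Answer: Yes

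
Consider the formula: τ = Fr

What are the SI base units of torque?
Units of each symbol in τ = Fr:
  F (force): kg·m/s²
  r (lever arm): m

Multiplying the contributions: [kg·m/s²] · [m]
Adding exponents of each base unit: kg: 1, m: 2, s: -2
SI base units of torque: kg·m²/s²

Answer: kg·m²/s²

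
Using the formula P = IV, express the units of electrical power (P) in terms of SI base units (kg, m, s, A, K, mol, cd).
Units of each symbol in P = IV:
  I (current): A
  V (voltage, in volts): kg·m²/(s³·A)

Multiplying the contributions: [A] · [kg·m²/(s³·A)]
Adding exponents of each base unit: kg: 1, m: 2, s: -3
SI base units of electrical power: kg·m²/s³

Answer: kg·m²/s³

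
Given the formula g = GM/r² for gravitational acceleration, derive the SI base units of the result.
Units of each symbol in g = GM/r²:
  G (gravitational constant): m³/(kg·s²)
  M (mass): kg
  r (distance): m  → to the power 2 in the denominator, contributes 1/m²

Multiplying the contributions: [m³/(kg·s²)] · [kg] · [1/m²]
Adding exponents of each base unit: m: 1, s: -2
SI base units of gravitational acceleration: m/s²

Answer: m/s²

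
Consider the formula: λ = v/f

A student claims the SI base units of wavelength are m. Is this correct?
Units of each symbol in λ = v/f:
  v (wave speed): m/s
  f (frequency): 1/s  → in the denominator, contributes s

Multiplying the contributions: [m/s] · [s]
Adding exponents of each base unit: m: 1
SI base units of wavelength: m

The claimed units m match the derived units, so the claim is correct.

Answer: Yes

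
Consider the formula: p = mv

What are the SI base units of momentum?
Units of each symbol in p = mv:
  m (mass): kg
  v (velocity): m/s

Multiplying the contributions: [kg] · [m/s]
Adding exponents of each base unit: kg: 1, m: 1, s: -1
SI base units of momentum: kg·m/s

Answer: kg·m/s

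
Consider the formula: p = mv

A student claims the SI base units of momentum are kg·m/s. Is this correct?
Units of each symbol in p = mv:
  m (mass): kg
  v (velocity): m/s

Multiplying the contributions: [kg] · [m/s]
Adding exponents of each base unit: kg: 1, m: 1, s: -1
SI base units of momentum: kg·m/s

The claimed units kg·m/s match the derived units, so the claim is correct.

Answer: Yes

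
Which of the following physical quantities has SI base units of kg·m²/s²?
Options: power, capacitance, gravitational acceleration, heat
Checking the SI base units of each option:
  power (P = W/t): kg·m²/s³  ✗
  capacitance (C = Q/V): s⁴·A²/(kg·m²)  ✗
  gravitational acceleration (g = GM/r²): m/s²  ✗
  heat (Q = mcΔT): kg·m²/s²  ✓ matches

Only heat has units kg·m²/s².

Answer: heat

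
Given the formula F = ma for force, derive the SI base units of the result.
Units of each symbol in F = ma:
  m (mass): kg
  a (acceleration): m/s²

Multiplying the contributions: [kg] · [m/s²]
Adding exponents of each base unit: kg: 1, m: 1, s: -2
SI base units of force: kg·m/s²

Answer: kg·m/s²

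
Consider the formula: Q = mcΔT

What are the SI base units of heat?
Units of each symbol in Q = mcΔT:
  m (mass): kg
  c (specific heat capacity, in J/(kg·K)): m²/(s²·K)
  ΔT (temperature change): K

Multiplying the contributions: [kg] · [m²/(s²·K)] · [K]
Adding exponents of each base unit: kg: 1, m: 2, s: -2
SI base units of heat: kg·m²/s²

Answer: kg·m²/s²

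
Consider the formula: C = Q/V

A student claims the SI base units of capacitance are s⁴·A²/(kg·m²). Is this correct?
Units of each symbol in C = Q/V:
  Q (charge, in coulombs): s·A
  V (voltage, in volts): kg·m²/(s³·A)  → in the denominator, contributes s³·A/(kg·m²)

Multiplying the contributions: [s·A] · [s³·A/(kg·m²)]
Adding exponents of each base unit: kg: -1, m: -2, s: 4, A: 2
SI base units of capacitance: s⁴·A²/(kg·m²)

The claimed units s⁴·A²/(kg·m²) match the derived units, so the claim is correct.

Answer: Yes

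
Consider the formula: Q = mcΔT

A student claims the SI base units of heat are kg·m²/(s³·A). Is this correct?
Units of each symbol in Q = mcΔT:
  m (mass): kg
  c (specific heat capacity, in J/(kg·K)): m²/(s²·K)
  ΔT (temperature change): K

Multiplying the contributions: [kg] · [m²/(s²·K)] · [K]
Adding exponents of each base unit: kg: 1, m: 2, s: -2
SI base units of heat: kg·m²/s²

The claimed units kg·m²/(s³·A) (exponents kg: 1, m: 2, s: -3, A: -1) do not match the derived units kg·m²/s² (exponents kg: 1, m: 2, s: -2), so the claim is incorrect.

Answer: No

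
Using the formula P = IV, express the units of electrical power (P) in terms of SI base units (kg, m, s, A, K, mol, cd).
Units of each symbol in P = IV:
  I (current): A
  V (voltage, in volts): kg·m²/(s³·A)

Multiplying the contributions: [A] · [kg·m²/(s³·A)]
Adding exponents of each base unit: kg: 1, m: 2, s: -3
SI base units of electrical power: kg·m²/s³

Answer: kg·m²/s³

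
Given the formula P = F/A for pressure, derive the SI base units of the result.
Units of each symbol in P = F/A:
  F (force): kg·m/s²
  A (area): m²  → in the denominator, contributes 1/m²

Multiplying the contributions: [kg·m/s²] · [1/m²]
Adding exponents of each base unit: kg: 1, m: -1, s: -2
SI base units of pressure: kg/(m·s²)

Answer: kg/(m·s²)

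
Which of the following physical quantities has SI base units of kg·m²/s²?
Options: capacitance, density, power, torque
Checking the SI base units of each option:
  capacitance (C = Q/V): s⁴·A²/(kg·m²)  ✗
  density (ρ = m/V): kg/m³  ✗
  power (P = W/t): kg·m²/s³  ✗
  torque (τ = Fr): kg·m²/s²  ✓ matches

Only torque has units kg·m²/s².

Answer: torque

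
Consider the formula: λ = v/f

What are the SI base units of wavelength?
Units of each symbol in λ = v/f:
  v (wave speed): m/s
  f (frequency): 1/s  → in the denominator, contributes s

Multiplying the contributions: [m/s] · [s]
Adding exponents of each base unit: m: 1
SI base units of wavelength: m

Answer: m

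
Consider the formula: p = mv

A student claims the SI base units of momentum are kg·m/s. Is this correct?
Units of each symbol in p = mv:
  m (mass): kg
  v (velocity): m/s

Multiplying the contributions: [kg] · [m/s]
Adding exponents of each base unit: kg: 1, m: 1, s: -1
SI base units of momentum: kg·m/s

The claimed units kg·m/s match the derived units, so the claim is correct.

Answer: Yes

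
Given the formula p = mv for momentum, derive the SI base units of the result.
Units of each symbol in p = mv:
  m (mass): kg
  v (velocity): m/s

Multiplying the contributions: [kg] · [m/s]
Adding exponents of each base unit: kg: 1, m: 1, s: -1
SI base units of momentum: kg·m/s

Answer: kg·m/s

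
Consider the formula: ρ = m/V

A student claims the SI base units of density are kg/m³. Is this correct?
Units of each symbol in ρ = m/V:
  m (mass): kg
  V (volume): m³  → in the denominator, contributes 1/m³

Multiplying the contributions: [kg] · [1/m³]
Adding exponents of each base unit: kg: 1, m: -3
SI base units of density: kg/m³

The claimed units kg/m³ match the derived units, so the claim is correct.

Answer: Yes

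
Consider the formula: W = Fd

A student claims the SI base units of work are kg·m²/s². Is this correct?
Units of each symbol in W = Fd:
  F (force): kg·m/s²
  d (displacement): m

Multiplying the contributions: [kg·m/s²] · [m]
Adding exponents of each base unit: kg: 1, m: 2, s: -2
SI base units of work: kg·m²/s²

The claimed units kg·m²/s² match the derived units, so the claim is correct.

Answer: Yes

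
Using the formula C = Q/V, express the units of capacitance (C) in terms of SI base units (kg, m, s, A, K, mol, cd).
Units of each symbol in C = Q/V:
  Q (charge, in coulombs): s·A
  V (voltage, in volts): kg·m²/(s³·A)  → in the denominator, contributes s³·A/(kg·m²)

Multiplying the contributions: [s·A] · [s³·A/(kg·m²)]
Adding exponents of each base unit: kg: -1, m: -2, s: 4, A: 2
SI base units of capacitance: s⁴·A²/(kg·m²)

Answer: s⁴·A²/(kg·m²)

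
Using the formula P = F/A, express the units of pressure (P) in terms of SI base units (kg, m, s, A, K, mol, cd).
Units of each symbol in P = F/A:
  F (force): kg·m/s²
  A (area): m²  → in the denominator, contributes 1/m²

Multiplying the contributions: [kg·m/s²] · [1/m²]
Adding exponents of each base unit: kg: 1, m: -1, s: -2
SI base units of pressure: kg/(m·s²)

Answer: kg/(m·s²)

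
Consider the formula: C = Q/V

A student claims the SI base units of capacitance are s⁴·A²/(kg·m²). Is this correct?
Units of each symbol in C = Q/V:
  Q (charge, in coulombs): s·A
  V (voltage, in volts): kg·m²/(s³·A)  → in the denominator, contributes s³·A/(kg·m²)

Multiplying the contributions: [s·A] · [s³·A/(kg·m²)]
Adding exponents of each base unit: kg: -1, m: -2, s: 4, A: 2
SI base units of capacitance: s⁴·A²/(kg·m²)

The claimed units s⁴·A²/(kg·m²) match the derived units, so the claim is correct.

Answer: Yes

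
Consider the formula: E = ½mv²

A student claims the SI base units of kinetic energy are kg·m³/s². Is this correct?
Units of each symbol in E = ½mv²:
  m (mass): kg
  v (speed): m/s  → to the power 2, contributes m²/s²
  The factor ½ is dimensionless.

Multiplying the contributions: [kg] · [m²/s²]
Adding exponents of each base unit: kg: 1, m: 2, s: -2
SI base units of kinetic energy: kg·m²/s²

The claimed units kg·m³/s² (exponents kg: 1, m: 3, s: -2) do not match the derived units kg·m²/s² (exponents kg: 1, m: 2, s: -2), so the claim is incorrect.

Answer: No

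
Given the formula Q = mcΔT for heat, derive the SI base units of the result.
Units of each symbol in Q = mcΔT:
  m (mass): kg
  c (specific heat capacity, in J/(kg·K)): m²/(s²·K)
  ΔT (temperature change): K

Multiplying the contributions: [kg] · [m²/(s²·K)] · [K]
Adding exponents of each base unit: kg: 1, m: 2, s: -2
SI base units of heat: kg·m²/s²

Answer: kg·m²/s²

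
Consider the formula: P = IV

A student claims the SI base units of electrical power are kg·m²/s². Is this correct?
Units of each symbol in P = IV:
  I (current): A
  V (voltage, in volts): kg·m²/(s³·A)

Multiplying the contributions: [A] · [kg·m²/(s³·A)]
Adding exponents of each base unit: kg: 1, m: 2, s: -3
SI base units of electrical power: kg·m²/s³

The claimed units kg·m²/s² (exponents kg: 1, m: 2, s: -2) do not match the derived units kg·m²/s³ (exponents kg: 1, m: 2, s: -3), so the claim is incorrect.

Answer: No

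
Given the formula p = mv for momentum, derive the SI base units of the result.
Units of each symbol in p = mv:
  m (mass): kg
  v (velocity): m/s

Multiplying the contributions: [kg] · [m/s]
Adding exponents of each base unit: kg: 1, m: 1, s: -1
SI base units of momentum: kg·m/s

Answer: kg·m/s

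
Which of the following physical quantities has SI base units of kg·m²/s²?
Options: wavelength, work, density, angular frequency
Checking the SI base units of each option:
  wavelength (λ = v/f): m  ✗
  work (W = Fd): kg·m²/s²  ✓ matches
  density (ρ = m/V): kg/m³  ✗
  angular frequency (ω = 2πf): 1/s  ✗

Only work has units kg·m²/s².

Answer: work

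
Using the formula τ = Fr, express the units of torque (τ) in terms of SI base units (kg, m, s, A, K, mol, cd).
Units of each symbol in τ = Fr:
  F (force): kg·m/s²
  r (lever arm): m

Multiplying the contributions: [kg·m/s²] · [m]
Adding exponents of each base unit: kg: 1, m: 2, s: -2
SI base units of torque: kg·m²/s²

Answer: kg·m²/s²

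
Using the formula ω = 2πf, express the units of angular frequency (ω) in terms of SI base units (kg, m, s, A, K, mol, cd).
Units of each symbol in ω = 2πf:
  f (frequency): 1/s
  The factor 2π is dimensionless.

Multiplying the contributions: [1/s]
Adding exponents of each base unit: s: -1
SI base units of angular frequency: 1/s

Answer: 1/s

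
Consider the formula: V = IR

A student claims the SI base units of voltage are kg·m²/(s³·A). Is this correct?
Units of each symbol in V = IR:
  I (current): A
  R (resistance, in ohms): kg·m²/(s³·A²)

Multiplying the contributions: [A] · [kg·m²/(s³·A²)]
Adding exponents of each base unit: kg: 1, m: 2, s: -3, A: -1
SI base units of voltage: kg·m²/(s³·A)

The claimed units kg·m²/(s³·A) match the derived units, so the claim is correct.

Answer: Yes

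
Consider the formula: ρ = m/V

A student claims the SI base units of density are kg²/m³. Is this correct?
Units of each symbol in ρ = m/V:
  m (mass): kg
  V (volume): m³  → in the denominator, contributes 1/m³

Multiplying the contributions: [kg] · [1/m³]
Adding exponents of each base unit: kg: 1, m: -3
SI base units of density: kg/m³

The claimed units kg²/m³ (exponents kg: 2, m: -3) do not match the derived units kg/m³ (exponents kg: 1, m: -3), so the claim is incorrect.

Answer: No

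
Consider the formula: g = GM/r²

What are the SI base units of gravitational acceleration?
Units of each symbol in g = GM/r²:
  G (gravitational constant): m³/(kg·s²)
  M (mass): kg
  r (distance): m  → to the power 2 in the denominator, contributes 1/m²

Multiplying the contributions: [m³/(kg·s²)] · [kg] · [1/m²]
Adding exponents of each base unit: m: 1, s: -2
SI base units of gravitational acceleration: m/s²

Answer: m/s²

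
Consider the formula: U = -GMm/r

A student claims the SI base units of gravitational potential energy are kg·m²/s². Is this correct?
Units of each symbol in U = -GMm/r:
  G (gravitational constant): m³/(kg·s²)
  M (mass): kg
  m (mass): kg
  r (distance): m  → in the denominator, contributes 1/m
  The minus sign does not affect the units.

Multiplying the contributions: [m³/(kg·s²)] · [kg] · [kg] · [1/m]
Adding exponents of each base unit: kg: 1, m: 2, s: -2
SI base units of gravitational potential energy: kg·m²/s²

The claimed units kg·m²/s² match the derived units, so the claim is correct.

Answer: Yes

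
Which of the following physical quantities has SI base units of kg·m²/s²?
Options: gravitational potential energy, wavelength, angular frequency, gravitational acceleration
Checking the SI base units of each option:
  gravitational potential energy (U = -GMm/r): kg·m²/s²  ✓ matches
  wavelength (λ = v/f): m  ✗
  angular frequency (ω = 2πf): 1/s  ✗
  gravitational acceleration (g = GM/r²): m/s²  ✗

Only gravitational potential energy has units kg·m²/s².

Answer: gravitational potential energy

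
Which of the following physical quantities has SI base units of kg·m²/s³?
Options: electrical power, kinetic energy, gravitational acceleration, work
Checking the SI base units of each option:
  electrical power (P = IV): kg·m²/s³  ✓ matches
  kinetic energy (E = ½mv²): kg·m²/s²  ✗
  gravitational acceleration (g = GM/r²): m/s²  ✗
  work (W = Fd): kg·m²/s²  ✗

Only electrical power has units kg·m²/s³.

Answer: electrical power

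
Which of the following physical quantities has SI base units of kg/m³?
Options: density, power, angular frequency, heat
Checking the SI base units of each option:
  density (ρ = m/V): kg/m³  ✓ matches
  power (P = W/t): kg·m²/s³  ✗
  angular frequency (ω = 2πf): 1/s  ✗
  heat (Q = mcΔT): kg·m²/s²  ✗

Only density has units kg/m³.

Answer: density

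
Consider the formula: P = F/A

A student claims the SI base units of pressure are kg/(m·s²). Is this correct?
Units of each symbol in P = F/A:
  F (force): kg·m/s²
  A (area): m²  → in the denominator, contributes 1/m²

Multiplying the contributions: [kg·m/s²] · [1/m²]
Adding exponents of each base unit: kg: 1, m: -1, s: -2
SI base units of pressure: kg/(m·s²)

The claimed units kg/(m·s²) match the derived units, so the claim is correct.

Answer: Yes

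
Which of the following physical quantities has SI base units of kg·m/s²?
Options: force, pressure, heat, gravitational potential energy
Checking the SI base units of each option:
  force (F = ma): kg·m/s²  ✓ matches
  pressure (P = F/A): kg/(m·s²)  ✗
  heat (Q = mcΔT): kg·m²/s²  ✗
  gravitational potential energy (U = -GMm/r): kg·m²/s²  ✗

Only force has units kg·m/s².

Answer: force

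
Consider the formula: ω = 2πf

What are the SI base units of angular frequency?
Units of each symbol in ω = 2πf:
  f (frequency): 1/s
  The factor 2π is dimensionless.

Multiplying the contributions: [1/s]
Adding exponents of each base unit: s: -1
SI base units of angular frequency: 1/s

Answer: 1/s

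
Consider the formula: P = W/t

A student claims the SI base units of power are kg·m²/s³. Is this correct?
Units of each symbol in P = W/t:
  W (work): kg·m²/s²
  t (time): s  → in the denominator, contributes 1/s

Multiplying the contributions: [kg·m²/s²] · [1/s]
Adding exponents of each base unit: kg: 1, m: 2, s: -3
SI base units of power: kg·m²/s³

The claimed units kg·m²/s³ match the derived units, so the claim is correct.

Answer: Yes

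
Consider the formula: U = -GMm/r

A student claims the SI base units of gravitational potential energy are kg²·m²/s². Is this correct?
Units of each symbol in U = -GMm/r:
  G (gravitational constant): m³/(kg·s²)
  M (mass): kg
  m (mass): kg
  r (distance): m  → in the denominator, contributes 1/m
  The minus sign does not affect the units.

Multiplying the contributions: [m³/(kg·s²)] · [kg] · [kg] · [1/m]
Adding exponents of each base unit: kg: 1, m: 2, s: -2
SI base units of gravitational potential energy: kg·m²/s²

The claimed units kg²·m²/s² (exponents kg: 2, m: 2, s: -2) do not match the derived units kg·m²/s² (exponents kg: 1, m: 2, s: -2), so the claim is incorrect.

Answer: No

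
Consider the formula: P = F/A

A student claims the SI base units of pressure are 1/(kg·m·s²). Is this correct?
Units of each symbol in P = F/A:
  F (force): kg·m/s²
  A (area): m²  → in the denominator, contributes 1/m²

Multiplying the contributions: [kg·m/s²] · [1/m²]
Adding exponents of each base unit: kg: 1, m: -1, s: -2
SI base units of pressure: kg/(m·s²)

The claimed units 1/(kg·m·s²) (exponents kg: -1, m: -1, s: -2) do not match the derived units kg/(m·s²) (exponents kg: 1, m: -1, s: -2), so the claim is incorrect.

Answer: No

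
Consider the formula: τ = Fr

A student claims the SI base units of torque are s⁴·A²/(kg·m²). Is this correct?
Units of each symbol in τ = Fr:
  F (force): kg·m/s²
  r (lever arm): m

Multiplying the contributions: [kg·m/s²] · [m]
Adding exponents of each base unit: kg: 1, m: 2, s: -2
SI base units of torque: kg·m²/s²

The claimed units s⁴·A²/(kg·m²) (exponents kg: -1, m: -2, s: 4, A: 2) do not match the derived units kg·m²/s² (exponents kg: 1, m: 2, s: -2), so the claim is incorrect.

Answer: No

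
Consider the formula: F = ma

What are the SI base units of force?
Units of each symbol in F = ma:
  m (mass): kg
  a (acceleration): m/s²

Multiplying the contributions: [kg] · [m/s²]
Adding exponents of each base unit: kg: 1, m: 1, s: -2
SI base units of force: kg·m/s²

Answer: kg·m/s²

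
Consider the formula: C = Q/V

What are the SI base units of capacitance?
Units of each symbol in C = Q/V:
  Q (charge, in coulombs): s·A
  V (voltage, in volts): kg·m²/(s³·A)  → in the denominator, contributes s³·A/(kg·m²)

Multiplying the contributions: [s·A] · [s³·A/(kg·m²)]
Adding exponents of each base unit: kg: -1, m: -2, s: 4, A: 2
SI base units of capacitance: s⁴·A²/(kg·m²)

Answer: s⁴·A²/(kg·m²)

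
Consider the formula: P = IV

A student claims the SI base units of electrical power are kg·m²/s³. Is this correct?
Units of each symbol in P = IV:
  I (current): A
  V (voltage, in volts): kg·m²/(s³·A)

Multiplying the contributions: [A] · [kg·m²/(s³·A)]
Adding exponents of each base unit: kg: 1, m: 2, s: -3
SI base units of electrical power: kg·m²/s³

The claimed units kg·m²/s³ match the derived units, so the claim is correct.

Answer: Yes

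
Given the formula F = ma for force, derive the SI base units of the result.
Units of each symbol in F = ma:
  m (mass): kg
  a (acceleration): m/s²

Multiplying the contributions: [kg] · [m/s²]
Adding exponents of each base unit: kg: 1, m: 1, s: -2
SI base units of force: kg·m/s²

Answer: kg·m/s²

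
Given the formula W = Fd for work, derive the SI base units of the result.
Units of each symbol in W = Fd:
  F (force): kg·m/s²
  d (displacement): m

Multiplying the contributions: [kg·m/s²] · [m]
Adding exponents of each base unit: kg: 1, m: 2, s: -2
SI base units of work: kg·m²/s²

Answer: kg·m²/s²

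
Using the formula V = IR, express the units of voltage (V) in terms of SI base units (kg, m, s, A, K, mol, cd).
Units of each symbol in V = IR:
  I (current): A
  R (resistance, in ohms): kg·m²/(s³·A²)

Multiplying the contributions: [A] · [kg·m²/(s³·A²)]
Adding exponents of each base unit: kg: 1, m: 2, s: -3, A: -1
SI base units of voltage: kg·m²/(s³·A)

Answer: kg·m²/(s³·A)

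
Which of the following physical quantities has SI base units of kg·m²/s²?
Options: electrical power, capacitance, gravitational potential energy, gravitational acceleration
Checking the SI base units of each option:
  electrical power (P = IV): kg·m²/s³  ✗
  capacitance (C = Q/V): s⁴·A²/(kg·m²)  ✗
  gravitational potential energy (U = -GMm/r): kg·m²/s²  ✓ matches
  gravitational acceleration (g = GM/r²): m/s²  ✗

Only gravitational potential energy has units kg·m²/s².

Answer: gravitational potential energy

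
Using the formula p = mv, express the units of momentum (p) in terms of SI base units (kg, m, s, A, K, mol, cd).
Units of each symbol in p = mv:
  m (mass): kg
  v (velocity): m/s

Multiplying the contributions: [kg] · [m/s]
Adding exponents of each base unit: kg: 1, m: 1, s: -1
SI base units of momentum: kg·m/s

Answer: kg·m/s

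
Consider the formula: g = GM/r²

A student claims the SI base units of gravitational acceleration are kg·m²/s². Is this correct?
Units of each symbol in g = GM/r²:
  G (gravitational constant): m³/(kg·s²)
  M (mass): kg
  r (distance): m  → to the power 2 in the denominator, contributes 1/m²

Multiplying the contributions: [m³/(kg·s²)] · [kg] · [1/m²]
Adding exponents of each base unit: m: 1, s: -2
SI base units of gravitational acceleration: m/s²

The claimed units kg·m²/s² (exponents kg: 1, m: 2, s: -2) do not match the derived units m/s² (exponents m: 1, s: -2), so the claim is incorrect.

Answer: No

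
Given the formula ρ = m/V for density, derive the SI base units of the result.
Units of each symbol in ρ = m/V:
  m (mass): kg
  V (volume): m³  → in the denominator, contributes 1/m³

Multiplying the contributions: [kg] · [1/m³]
Adding exponents of each base unit: kg: 1, m: -3
SI base units of density: kg/m³

Answer: kg/m³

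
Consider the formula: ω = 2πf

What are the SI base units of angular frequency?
Units of each symbol in ω = 2πf:
  f (frequency): 1/s
  The factor 2π is dimensionless.

Multiplying the contributions: [1/s]
Adding exponents of each base unit: s: -1
SI base units of angular frequency: 1/s

Answer: 1/s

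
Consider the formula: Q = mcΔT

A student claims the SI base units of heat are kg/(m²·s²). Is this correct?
Units of each symbol in Q = mcΔT:
  m (mass): kg
  c (specific heat capacity, in J/(kg·K)): m²/(s²·K)
  ΔT (temperature change): K

Multiplying the contributions: [kg] · [m²/(s²·K)] · [K]
Adding exponents of each base unit: kg: 1, m: 2, s: -2
SI base units of heat: kg·m²/s²

The claimed units kg/(m²·s²) (exponents kg: 1, m: -2, s: -2) do not match the derived units kg·m²/s² (exponents kg: 1, m: 2, s: -2), so the claim is incorrect.

Answer: No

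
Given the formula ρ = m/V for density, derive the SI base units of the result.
Units of each symbol in ρ = m/V:
  m (mass): kg
  V (volume): m³  → in the denominator, contributes 1/m³

Multiplying the contributions: [kg] · [1/m³]
Adding exponents of each base unit: kg: 1, m: -3
SI base units of density: kg/m³

Answer: kg/m³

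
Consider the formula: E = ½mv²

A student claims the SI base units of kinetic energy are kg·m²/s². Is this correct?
Units of each symbol in E = ½mv²:
  m (mass): kg
  v (speed): m/s  → to the power 2, contributes m²/s²
  The factor ½ is dimensionless.

Multiplying the contributions: [kg] · [m²/s²]
Adding exponents of each base unit: kg: 1, m: 2, s: -2
SI base units of kinetic energy: kg·m²/s²

The claimed units kg·m²/s² match the derived units, so the claim is correct.

Answer: Yes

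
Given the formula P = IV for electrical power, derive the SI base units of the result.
Units of each symbol in P = IV:
  I (current): A
  V (voltage, in volts): kg·m²/(s³·A)

Multiplying the contributions: [A] · [kg·m²/(s³·A)]
Adding exponents of each base unit: kg: 1, m: 2, s: -3
SI base units of electrical power: kg·m²/s³

Answer: kg·m²/s³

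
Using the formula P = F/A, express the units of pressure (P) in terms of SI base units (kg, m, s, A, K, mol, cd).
Units of each symbol in P = F/A:
  F (force): kg·m/s²
  A (area): m²  → in the denominator, contributes 1/m²

Multiplying the contributions: [kg·m/s²] · [1/m²]
Adding exponents of each base unit: kg: 1, m: -1, s: -2
SI base units of pressure: kg/(m·s²)

Answer: kg/(m·s²)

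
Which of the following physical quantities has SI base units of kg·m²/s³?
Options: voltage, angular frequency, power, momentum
Checking the SI base units of each option:
  voltage (V = IR): kg·m²/(s³·A)  ✗
  angular frequency (ω = 2πf): 1/s  ✗
  power (P = W/t): kg·m²/s³  ✓ matches
  momentum (p = mv): kg·m/s  ✗

Only power has units kg·m²/s³.

Answer: power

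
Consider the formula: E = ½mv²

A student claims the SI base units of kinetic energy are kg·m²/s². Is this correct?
Units of each symbol in E = ½mv²:
  m (mass): kg
  v (speed): m/s  → to the power 2, contributes m²/s²
  The factor ½ is dimensionless.

Multiplying the contributions: [kg] · [m²/s²]
Adding exponents of each base unit: kg: 1, m: 2, s: -2
SI base units of kinetic energy: kg·m²/s²

The claimed units kg·m²/s² match the derived units, so the claim is correct.

Answer: Yes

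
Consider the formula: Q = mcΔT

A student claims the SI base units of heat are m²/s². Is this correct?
Units of each symbol in Q = mcΔT:
  m (mass): kg
  c (specific heat capacity, in J/(kg·K)): m²/(s²·K)
  ΔT (temperature change): K

Multiplying the contributions: [kg] · [m²/(s²·K)] · [K]
Adding exponents of each base unit: kg: 1, m: 2, s: -2
SI base units of heat: kg·m²/s²

The claimed units m²/s² (exponents m: 2, s: -2) do not match the derived units kg·m²/s² (exponents kg: 1, m: 2, s: -2), so the claim is incorrect.

Answer: No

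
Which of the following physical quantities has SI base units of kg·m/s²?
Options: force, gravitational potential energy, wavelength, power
Checking the SI base units of each option:
  force (F = ma): kg·m/s²  ✓ matches
  gravitational potential energy (U = -GMm/r): kg·m²/s²  ✗
  wavelength (λ = v/f): m  ✗
  power (P = W/t): kg·m²/s³  ✗

Only force has units kg·m/s².

Answer: force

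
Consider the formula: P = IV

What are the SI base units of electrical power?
Units of each symbol in P = IV:
  I (current): A
  V (voltage, in volts): kg·m²/(s³·A)

Multiplying the contributions: [A] · [kg·m²/(s³·A)]
Adding exponents of each base unit: kg: 1, m: 2, s: -3
SI base units of electrical power: kg·m²/s³

Answer: kg·m²/s³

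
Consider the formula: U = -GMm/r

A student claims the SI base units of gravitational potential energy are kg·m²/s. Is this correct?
Units of each symbol in U = -GMm/r:
  G (gravitational constant): m³/(kg·s²)
  M (mass): kg
  m (mass): kg
  r (distance): m  → in the denominator, contributes 1/m
  The minus sign does not affect the units.

Multiplying the contributions: [m³/(kg·s²)] · [kg] · [kg] · [1/m]
Adding exponents of each base unit: kg: 1, m: 2, s: -2
SI base units of gravitational potential energy: kg·m²/s²

The claimed units kg·m²/s (exponents kg: 1, m: 2, s: -1) do not match the derived units kg·m²/s² (exponents kg: 1, m: 2, s: -2), so the claim is incorrect.

Answer: No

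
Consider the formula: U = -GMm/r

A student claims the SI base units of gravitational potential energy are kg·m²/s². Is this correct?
Units of each symbol in U = -GMm/r:
  G (gravitational constant): m³/(kg·s²)
  M (mass): kg
  m (mass): kg
  r (distance): m  → in the denominator, contributes 1/m
  The minus sign does not affect the units.

Multiplying the contributions: [m³/(kg·s²)] · [kg] · [kg] · [1/m]
Adding exponents of each base unit: kg: 1, m: 2, s: -2
SI base units of gravitational potential energy: kg·m²/s²

The claimed units kg·m²/s² match the derived units, so the claim is correct.

Answer: Yes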